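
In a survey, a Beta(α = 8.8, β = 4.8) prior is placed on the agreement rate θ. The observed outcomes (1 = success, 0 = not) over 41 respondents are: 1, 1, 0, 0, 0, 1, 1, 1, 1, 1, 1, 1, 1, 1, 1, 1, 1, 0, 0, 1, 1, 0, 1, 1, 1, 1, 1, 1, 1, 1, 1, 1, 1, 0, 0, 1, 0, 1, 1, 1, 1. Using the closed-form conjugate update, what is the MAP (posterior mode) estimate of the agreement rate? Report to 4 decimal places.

0.7567

The Beta prior is conjugate to a Binomial/Bernoulli likelihood; the update adds successes to α and failures to β.
Posterior: Beta(α+k, β+n−k) = Beta(8.8+32, 4.8+9) = Beta(40.8, 13.8).
Mode of Beta(a,b) for a,b>1 is (a−1)/(a+b−2) = 39.8/52.6 = 0.7567.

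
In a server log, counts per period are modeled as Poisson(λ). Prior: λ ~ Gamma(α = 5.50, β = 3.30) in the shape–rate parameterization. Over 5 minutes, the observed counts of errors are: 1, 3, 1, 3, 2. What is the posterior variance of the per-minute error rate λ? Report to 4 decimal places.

0.2250

With a Gamma(shape α, rate β) prior, the Poisson likelihood is conjugate: the posterior is Gamma(α + ΣXᵢ, β + n).
Sum of counts S = 10 over n = 5 minutes.
Posterior: Gamma(α+S, β+n) = Gamma(5.50+10, 3.30+5) = Gamma(15.50, 8.30).
Var = α/β² = 15.50/8.30² = 0.2250.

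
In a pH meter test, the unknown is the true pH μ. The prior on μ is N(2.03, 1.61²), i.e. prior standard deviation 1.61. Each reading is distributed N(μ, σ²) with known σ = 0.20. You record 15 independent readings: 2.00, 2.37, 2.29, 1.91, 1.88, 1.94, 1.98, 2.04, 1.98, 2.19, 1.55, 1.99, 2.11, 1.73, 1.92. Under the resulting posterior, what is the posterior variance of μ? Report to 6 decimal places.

0.002664

For Normal data with known variance σ², a Normal(μ₀, σ₀²) prior on μ is conjugate. Posterior precision = 1/σ₀² + n/σ²; posterior mean is the precision-weighted average of μ₀ and x̄.
σ₀² = 1.61² = 2.5921, σ² = 0.20² = 0.04; σ² + n·σ₀² = 0.04 + 15·2.5921 = 38.9215.
Posterior precision = 1/σ₀² + n/σ² = 1/2.5921 + 15/0.04 = (σ² + n·σ₀²)/(σ₀²σ²) = 38.9215/(2.5921·0.04); posterior variance σₙ² = σ₀²σ²/(σ² + n·σ₀²) = 2.5921·0.04/38.9215 = 0.002664.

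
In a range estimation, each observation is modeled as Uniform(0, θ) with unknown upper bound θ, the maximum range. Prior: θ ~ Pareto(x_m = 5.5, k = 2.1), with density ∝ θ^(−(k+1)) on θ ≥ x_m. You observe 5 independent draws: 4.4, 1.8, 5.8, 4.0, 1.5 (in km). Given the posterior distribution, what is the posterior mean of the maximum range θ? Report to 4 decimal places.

A Pareto(scale x_m, shape k) prior on the upper bound θ of Uniform(0, θ) is conjugate: posterior is Pareto(max(x_m, max xᵢ), k + n).
Sample maximum = 5.8; prior scale x_m = 5.5 → posterior scale = max = 5.8.
Posterior shape = 2.1 + 5 = 7.1.
E[θ|data] = k·x_m/(k−1) = 7.1·5.8/6.1 = 6.7508.

6.7508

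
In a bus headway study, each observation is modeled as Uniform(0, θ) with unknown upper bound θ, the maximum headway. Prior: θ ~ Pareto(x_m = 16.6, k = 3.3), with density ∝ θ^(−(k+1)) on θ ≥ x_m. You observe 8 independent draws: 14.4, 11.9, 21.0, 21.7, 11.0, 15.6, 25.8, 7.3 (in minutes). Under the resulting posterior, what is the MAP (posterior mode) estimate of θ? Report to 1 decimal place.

A Pareto(scale x_m, shape k) prior on the upper bound θ of Uniform(0, θ) is conjugate: posterior is Pareto(max(x_m, max xᵢ), k + n).
Sample maximum = 25.8; prior scale x_m = 16.6 → posterior scale = max = 25.8.
Posterior shape = 3.3 + 8 = 11.3.
The Pareto density is decreasing on [x_m, ∞), so the mode is x_m = 25.8.

25.8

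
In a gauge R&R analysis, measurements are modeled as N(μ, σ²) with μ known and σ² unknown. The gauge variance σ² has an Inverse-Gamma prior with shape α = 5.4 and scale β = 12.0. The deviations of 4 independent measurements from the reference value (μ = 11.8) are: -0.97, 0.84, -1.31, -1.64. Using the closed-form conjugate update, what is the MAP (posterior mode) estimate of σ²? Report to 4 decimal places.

With known mean μ and an Inverse-Gamma(α, β) prior on σ², the Normal likelihood is conjugate: posterior is Inv-Gamma(α + n/2, β + Σ(xᵢ−μ)²/2).
Σ(xᵢ−μ)² = (-0.97)² + (0.84)² + (-1.31)² + (-1.64)² = 6.0522.
Posterior: Inv-Gamma(5.4 + 4/2, 12.0 + 6.0522/2) = Inv-Gamma(7.40, 15.02610).
Mode = β/(α+1) = 15.02610/8.40 = 1.7888.

1.7888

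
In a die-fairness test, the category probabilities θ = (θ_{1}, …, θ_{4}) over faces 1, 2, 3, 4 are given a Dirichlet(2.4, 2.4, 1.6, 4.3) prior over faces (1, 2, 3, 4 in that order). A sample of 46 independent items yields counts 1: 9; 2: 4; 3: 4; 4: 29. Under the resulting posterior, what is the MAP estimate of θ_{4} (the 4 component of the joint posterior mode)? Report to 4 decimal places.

0.6129

The Dirichlet prior is conjugate to the Multinomial likelihood: each posterior αⱼ = prior αⱼ + observed count nⱼ.
Posterior concentration: (11.4, 6.4, 5.6, 33.3), total = 56.7.
Joint mode component: (α_{4}−1)/(Σα−K) = 32.3/52.7 = 0.6129.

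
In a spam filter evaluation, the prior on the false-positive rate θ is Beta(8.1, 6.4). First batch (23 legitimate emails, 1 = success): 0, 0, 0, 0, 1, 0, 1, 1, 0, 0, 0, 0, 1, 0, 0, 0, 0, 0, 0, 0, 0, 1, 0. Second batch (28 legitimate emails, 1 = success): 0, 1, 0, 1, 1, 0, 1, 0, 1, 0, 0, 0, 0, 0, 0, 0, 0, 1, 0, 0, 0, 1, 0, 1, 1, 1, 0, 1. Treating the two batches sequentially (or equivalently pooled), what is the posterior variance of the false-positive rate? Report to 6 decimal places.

The Beta prior is conjugate to a Binomial/Bernoulli likelihood; the update adds successes to α and failures to β.
After batch 1: Beta(8.1+5, 6.4+18) = Beta(13.1, 24.4).
After batch 2: Beta(13.1+11, 24.4+17) = Beta(24.1, 41.4).
Var = αβ/((α+β)²(α+β+1)) = 24.1·41.4/(65.5²·66.5) = 0.003497.

0.003497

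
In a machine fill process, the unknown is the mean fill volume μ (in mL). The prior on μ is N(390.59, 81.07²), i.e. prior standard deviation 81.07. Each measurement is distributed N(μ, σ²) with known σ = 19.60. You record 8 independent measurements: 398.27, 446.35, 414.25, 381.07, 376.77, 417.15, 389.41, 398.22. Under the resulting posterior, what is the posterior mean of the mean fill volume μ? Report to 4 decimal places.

402.5985

For Normal data with known variance σ², a Normal(μ₀, σ₀²) prior on μ is conjugate. Posterior precision = 1/σ₀² + n/σ²; posterior mean is the precision-weighted average of μ₀ and x̄.
Σxᵢ = 398.27 + 446.35 + 414.25 + 381.07 + 376.77 + 417.15 + 389.41 + 398.22 = 3221.49, so n·x̄ = 3221.49.
σ₀² = 81.07² = 6572.3449, σ² = 19.60² = 384.16; σ² + n·σ₀² = 384.16 + 8·6572.3449 = 52962.9192.
Posterior mean = (μ₀/σ₀² + n·x̄/σ²)/(1/σ₀² + n/σ²) = (σ²·μ₀ + σ₀²·n·x̄)/(σ² + n·σ₀²) = (384.16·390.59 + 6572.3449·3221.49)/52962.9192 = 21322792.426301/52962.9192 = 402.5985.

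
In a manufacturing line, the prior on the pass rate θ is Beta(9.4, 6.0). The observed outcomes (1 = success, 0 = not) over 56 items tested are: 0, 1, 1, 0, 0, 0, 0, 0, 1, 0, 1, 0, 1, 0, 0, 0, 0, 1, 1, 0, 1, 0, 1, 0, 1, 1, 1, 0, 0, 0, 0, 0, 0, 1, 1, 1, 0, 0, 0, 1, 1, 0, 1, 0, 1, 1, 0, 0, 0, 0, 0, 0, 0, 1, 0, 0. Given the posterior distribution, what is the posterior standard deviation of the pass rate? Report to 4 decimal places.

0.0581

The Beta prior is conjugate to a Binomial/Bernoulli likelihood; the update adds successes to α and failures to β.
Posterior: Beta(α+k, β+n−k) = Beta(9.4+21, 6.0+35) = Beta(30.4, 41.0).
Var = αβ/((α+β)²(α+β+1)) = 30.4·41.0/(71.4²·72.4) = 0.00337693; SD = √0.00337693 = 0.0581.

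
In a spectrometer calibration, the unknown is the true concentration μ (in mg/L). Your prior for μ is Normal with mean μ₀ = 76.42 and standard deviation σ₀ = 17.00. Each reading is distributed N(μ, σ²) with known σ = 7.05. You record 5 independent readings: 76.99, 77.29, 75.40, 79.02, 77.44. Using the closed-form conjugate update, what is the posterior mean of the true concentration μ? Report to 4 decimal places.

77.2011

For Normal data with known variance σ², a Normal(μ₀, σ₀²) prior on μ is conjugate. Posterior precision = 1/σ₀² + n/σ²; posterior mean is the precision-weighted average of μ₀ and x̄.
Σxᵢ = 76.99 + 77.29 + 75.40 + 79.02 + 77.44 = 386.14, so n·x̄ = 386.14.
σ₀² = 17.00² = 289, σ² = 7.05² = 49.7025; σ² + n·σ₀² = 49.7025 + 5·289 = 1494.7025.
Posterior mean = (μ₀/σ₀² + n·x̄/σ²)/(1/σ₀² + n/σ²) = (σ²·μ₀ + σ₀²·n·x̄)/(σ² + n·σ₀²) = (49.7025·76.42 + 289·386.14)/1494.7025 = 115392.72505/1494.7025 = 77.2011.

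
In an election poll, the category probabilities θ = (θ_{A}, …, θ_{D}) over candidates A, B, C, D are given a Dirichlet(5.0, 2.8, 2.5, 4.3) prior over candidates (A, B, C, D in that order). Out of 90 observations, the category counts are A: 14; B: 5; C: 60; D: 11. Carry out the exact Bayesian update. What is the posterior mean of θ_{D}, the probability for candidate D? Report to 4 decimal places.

0.1463

The Dirichlet prior is conjugate to the Multinomial likelihood: each posterior αⱼ = prior αⱼ + observed count nⱼ.
Posterior concentration: (19.0, 7.8, 62.5, 15.3), total = 104.6.
E[θ_{D}|data] = α_{D}/Σα = 15.3/104.6 = 0.1463.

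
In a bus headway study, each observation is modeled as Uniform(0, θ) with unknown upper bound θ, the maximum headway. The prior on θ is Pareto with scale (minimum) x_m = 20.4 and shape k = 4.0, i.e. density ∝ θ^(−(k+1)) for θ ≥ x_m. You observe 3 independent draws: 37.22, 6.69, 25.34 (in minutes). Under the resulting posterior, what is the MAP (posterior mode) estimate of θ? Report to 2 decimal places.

A Pareto(scale x_m, shape k) prior on the upper bound θ of Uniform(0, θ) is conjugate: posterior is Pareto(max(x_m, max xᵢ), k + n).
Sample maximum = 37.22; prior scale x_m = 20.4 → posterior scale = max = 37.22.
Posterior shape = 4.0 + 3 = 7.0.
The Pareto density is decreasing on [x_m, ∞), so the mode is x_m = 37.22.

37.22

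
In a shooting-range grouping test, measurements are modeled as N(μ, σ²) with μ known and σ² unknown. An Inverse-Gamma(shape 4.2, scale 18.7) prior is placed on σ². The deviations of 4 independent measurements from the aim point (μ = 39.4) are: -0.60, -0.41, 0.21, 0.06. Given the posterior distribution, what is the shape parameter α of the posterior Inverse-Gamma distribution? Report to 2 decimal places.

6.20

With known mean μ and an Inverse-Gamma(α, β) prior on σ², the Normal likelihood is conjugate: posterior is Inv-Gamma(α + n/2, β + Σ(xᵢ−μ)²/2).
Σ(xᵢ−μ)² = (-0.60)² + (-0.41)² + (0.21)² + (0.06)² = 0.5758.
Posterior: Inv-Gamma(4.2 + 4/2, 18.7 + 0.5758/2) = Inv-Gamma(6.20, 18.98790).
Posterior α = 6.20.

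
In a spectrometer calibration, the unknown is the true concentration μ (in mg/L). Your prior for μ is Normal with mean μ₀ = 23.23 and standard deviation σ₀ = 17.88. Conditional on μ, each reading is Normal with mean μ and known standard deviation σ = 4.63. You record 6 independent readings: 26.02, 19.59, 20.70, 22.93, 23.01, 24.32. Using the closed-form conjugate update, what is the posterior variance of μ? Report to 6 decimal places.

3.533329

For Normal data with known variance σ², a Normal(μ₀, σ₀²) prior on μ is conjugate. Posterior precision = 1/σ₀² + n/σ²; posterior mean is the precision-weighted average of μ₀ and x̄.
σ₀² = 17.88² = 319.6944, σ² = 4.63² = 21.4369; σ² + n·σ₀² = 21.4369 + 6·319.6944 = 1939.6033.
Posterior precision = 1/σ₀² + n/σ² = 1/319.6944 + 6/21.4369 = (σ² + n·σ₀²)/(σ₀²σ²) = 1939.6033/(319.6944·21.4369); posterior variance σₙ² = σ₀²σ²/(σ² + n·σ₀²) = 319.6944·21.4369/1939.6033 = 3.533329.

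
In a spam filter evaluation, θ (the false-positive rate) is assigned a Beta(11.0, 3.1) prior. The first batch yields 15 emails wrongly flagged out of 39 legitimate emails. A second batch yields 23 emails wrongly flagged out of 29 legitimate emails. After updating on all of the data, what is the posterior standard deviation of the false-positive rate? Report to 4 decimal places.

0.0538

The Beta prior is conjugate to a Binomial/Bernoulli likelihood; the update adds successes to α and failures to β.
After batch 1: Beta(11.0+15, 3.1+24) = Beta(26.0, 27.1).
After batch 2: Beta(26.0+23, 27.1+6) = Beta(49.0, 33.1).
Var = αβ/((α+β)²(α+β+1)) = 49.0·33.1/(82.1²·83.1) = 0.00289559; SD = √0.00289559 = 0.0538.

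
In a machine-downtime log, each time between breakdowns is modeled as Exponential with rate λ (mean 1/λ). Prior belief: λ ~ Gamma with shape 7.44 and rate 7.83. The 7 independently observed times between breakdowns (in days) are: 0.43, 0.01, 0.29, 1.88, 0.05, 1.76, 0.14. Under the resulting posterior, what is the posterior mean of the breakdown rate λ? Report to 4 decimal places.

1.1655

With a Gamma(shape α, rate β) prior on the exponential rate λ, the posterior after n observations with total T = Σxᵢ is Gamma(α+n, β+T).
Sum of observations T = 4.56 days; n = 7.
Posterior: Gamma(7.44+7, 7.83+4.56) = Gamma(14.44, 12.39).
Posterior mean of λ = α/β = 14.44/12.39 = 1.1655.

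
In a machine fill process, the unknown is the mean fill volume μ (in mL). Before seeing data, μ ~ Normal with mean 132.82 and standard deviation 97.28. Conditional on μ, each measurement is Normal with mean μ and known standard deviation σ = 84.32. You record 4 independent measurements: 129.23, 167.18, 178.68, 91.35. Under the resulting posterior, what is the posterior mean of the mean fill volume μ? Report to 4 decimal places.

140.2201

For Normal data with known variance σ², a Normal(μ₀, σ₀²) prior on μ is conjugate. Posterior precision = 1/σ₀² + n/σ²; posterior mean is the precision-weighted average of μ₀ and x̄.
Σxᵢ = 129.23 + 167.18 + 178.68 + 91.35 = 566.44, so n·x̄ = 566.44.
σ₀² = 97.28² = 9463.3984, σ² = 84.32² = 7109.8624; σ² + n·σ₀² = 7109.8624 + 4·9463.3984 = 44963.456.
Posterior mean = (μ₀/σ₀² + n·x̄/σ²)/(1/σ₀² + n/σ²) = (σ²·μ₀ + σ₀²·n·x̄)/(σ² + n·σ₀²) = (7109.8624·132.82 + 9463.3984·566.44)/44963.456 = 6304779.313664/44963.456 = 140.2201.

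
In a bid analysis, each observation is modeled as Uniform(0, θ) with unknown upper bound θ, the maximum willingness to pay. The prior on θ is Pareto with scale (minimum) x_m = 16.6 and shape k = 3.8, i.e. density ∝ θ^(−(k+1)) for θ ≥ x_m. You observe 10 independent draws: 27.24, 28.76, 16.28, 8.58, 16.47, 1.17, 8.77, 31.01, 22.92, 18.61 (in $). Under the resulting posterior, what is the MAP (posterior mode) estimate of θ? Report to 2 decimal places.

A Pareto(scale x_m, shape k) prior on the upper bound θ of Uniform(0, θ) is conjugate: posterior is Pareto(max(x_m, max xᵢ), k + n).
Sample maximum = 31.01; prior scale x_m = 16.6 → posterior scale = max = 31.01.
Posterior shape = 3.8 + 10 = 13.8.
The Pareto density is decreasing on [x_m, ∞), so the mode is x_m = 31.01.

31.01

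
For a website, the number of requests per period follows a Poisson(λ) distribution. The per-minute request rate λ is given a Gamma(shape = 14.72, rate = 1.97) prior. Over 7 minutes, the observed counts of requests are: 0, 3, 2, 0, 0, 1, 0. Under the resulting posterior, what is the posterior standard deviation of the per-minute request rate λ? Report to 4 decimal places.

0.5075

With a Gamma(shape α, rate β) prior, the Poisson likelihood is conjugate: the posterior is Gamma(α + ΣXᵢ, β + n).
Sum of counts S = 6 over n = 7 minutes.
Posterior: Gamma(α+S, β+n) = Gamma(14.72+6, 1.97+7) = Gamma(20.72, 8.97).
SD = √α/β = √20.72/8.97 = 0.5075.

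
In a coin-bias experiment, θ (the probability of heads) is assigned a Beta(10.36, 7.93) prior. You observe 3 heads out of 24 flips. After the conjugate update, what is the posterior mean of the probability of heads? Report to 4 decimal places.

0.3159

The Beta prior is conjugate to a Binomial/Bernoulli likelihood; the update adds successes to α and failures to β.
Posterior: Beta(α+k, β+n−k) = Beta(10.36+3, 7.93+21) = Beta(13.36, 28.93).
Posterior mean = α/(α+β) = 13.36/42.29 = 0.3159.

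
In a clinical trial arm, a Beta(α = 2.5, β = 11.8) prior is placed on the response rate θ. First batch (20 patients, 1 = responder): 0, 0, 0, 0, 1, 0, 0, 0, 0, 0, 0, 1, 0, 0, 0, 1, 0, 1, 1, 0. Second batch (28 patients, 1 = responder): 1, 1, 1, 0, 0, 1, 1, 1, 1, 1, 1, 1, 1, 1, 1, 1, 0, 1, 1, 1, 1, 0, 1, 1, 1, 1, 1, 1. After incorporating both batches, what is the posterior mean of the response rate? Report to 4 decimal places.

0.5056

The Beta prior is conjugate to a Binomial/Bernoulli likelihood; the update adds successes to α and failures to β.
After batch 1: Beta(2.5+5, 11.8+15) = Beta(7.5, 26.8).
After batch 2: Beta(7.5+24, 26.8+4) = Beta(31.5, 30.8).
Posterior mean = α/(α+β) = 31.5/62.3 = 0.5056.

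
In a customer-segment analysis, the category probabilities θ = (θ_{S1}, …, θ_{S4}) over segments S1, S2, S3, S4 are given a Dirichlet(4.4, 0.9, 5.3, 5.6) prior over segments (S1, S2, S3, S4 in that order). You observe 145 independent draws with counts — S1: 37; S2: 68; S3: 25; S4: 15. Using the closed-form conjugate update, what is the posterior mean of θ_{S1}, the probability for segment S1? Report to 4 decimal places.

The Dirichlet prior is conjugate to the Multinomial likelihood: each posterior αⱼ = prior αⱼ + observed count nⱼ.
Posterior concentration: (41.4, 68.9, 30.3, 20.6), total = 161.2.
E[θ_{S1}|data] = α_{S1}/Σα = 41.4/161.2 = 0.2568.

0.2568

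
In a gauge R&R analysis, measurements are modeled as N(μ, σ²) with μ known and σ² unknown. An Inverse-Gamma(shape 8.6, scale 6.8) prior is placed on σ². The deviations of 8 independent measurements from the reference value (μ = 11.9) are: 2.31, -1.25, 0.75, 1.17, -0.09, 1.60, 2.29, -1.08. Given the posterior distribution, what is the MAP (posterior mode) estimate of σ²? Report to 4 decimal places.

With known mean μ and an Inverse-Gamma(α, β) prior on σ², the Normal likelihood is conjugate: posterior is Inv-Gamma(α + n/2, β + Σ(xᵢ−μ)²/2).
Σ(xᵢ−μ)² = (2.31)² + (-1.25)² + (0.75)² + (1.17)² + (-0.09)² + (1.60)² + (2.29)² + (-1.08)² = 17.8086.
Posterior: Inv-Gamma(8.6 + 8/2, 6.8 + 17.8086/2) = Inv-Gamma(12.60, 15.70430).
Mode = β/(α+1) = 15.70430/13.60 = 1.1547.

1.1547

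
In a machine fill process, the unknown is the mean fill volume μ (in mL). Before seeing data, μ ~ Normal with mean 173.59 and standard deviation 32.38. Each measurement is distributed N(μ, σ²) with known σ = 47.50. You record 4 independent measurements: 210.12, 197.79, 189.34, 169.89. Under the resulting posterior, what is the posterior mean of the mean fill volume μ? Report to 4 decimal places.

For Normal data with known variance σ², a Normal(μ₀, σ₀²) prior on μ is conjugate. Posterior precision = 1/σ₀² + n/σ²; posterior mean is the precision-weighted average of μ₀ and x̄.
Σxᵢ = 210.12 + 197.79 + 189.34 + 169.89 = 767.14, so n·x̄ = 767.14.
σ₀² = 32.38² = 1048.4644, σ² = 47.50² = 2256.25; σ² + n·σ₀² = 2256.25 + 4·1048.4644 = 6450.1076.
Posterior mean = (μ₀/σ₀² + n·x̄/σ²)/(1/σ₀² + n/σ²) = (σ²·μ₀ + σ₀²·n·x̄)/(σ² + n·σ₀²) = (2256.25·173.59 + 1048.4644·767.14)/6450.1076 = 1195981.417316/6450.1076 = 185.4204.

185.4204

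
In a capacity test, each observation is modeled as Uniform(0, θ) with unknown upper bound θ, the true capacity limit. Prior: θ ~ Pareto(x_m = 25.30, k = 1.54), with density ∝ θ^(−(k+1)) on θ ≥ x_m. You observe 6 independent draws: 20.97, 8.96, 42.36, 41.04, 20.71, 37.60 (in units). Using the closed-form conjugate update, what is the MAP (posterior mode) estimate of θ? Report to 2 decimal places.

A Pareto(scale x_m, shape k) prior on the upper bound θ of Uniform(0, θ) is conjugate: posterior is Pareto(max(x_m, max xᵢ), k + n).
Sample maximum = 42.36; prior scale x_m = 25.30 → posterior scale = max = 42.36.
Posterior shape = 1.54 + 6 = 7.54.
The Pareto density is decreasing on [x_m, ∞), so the mode is x_m = 42.36.

42.36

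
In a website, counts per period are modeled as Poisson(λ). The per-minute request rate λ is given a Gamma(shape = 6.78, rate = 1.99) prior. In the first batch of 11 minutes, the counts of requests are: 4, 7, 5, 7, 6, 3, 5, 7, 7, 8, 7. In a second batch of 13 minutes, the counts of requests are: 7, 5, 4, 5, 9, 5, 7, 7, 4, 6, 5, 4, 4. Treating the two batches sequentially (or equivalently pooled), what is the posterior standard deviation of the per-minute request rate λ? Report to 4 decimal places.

0.4630

With a Gamma(shape α, rate β) prior, the Poisson likelihood is conjugate: the posterior is Gamma(α + ΣXᵢ, β + n).
Batch 1: sum of counts S = 66 over n = 11 minutes.
After batch 1: Gamma(α+S, β+n) = Gamma(6.78+66, 1.99+11) = Gamma(72.78, 12.99).
Batch 2: sum of counts S = 72 over n = 13 minutes.
After batch 2: Gamma(α+S, β+n) = Gamma(72.78+72, 12.99+13) = Gamma(144.78, 25.99).
SD = √α/β = √144.78/25.99 = 0.4630.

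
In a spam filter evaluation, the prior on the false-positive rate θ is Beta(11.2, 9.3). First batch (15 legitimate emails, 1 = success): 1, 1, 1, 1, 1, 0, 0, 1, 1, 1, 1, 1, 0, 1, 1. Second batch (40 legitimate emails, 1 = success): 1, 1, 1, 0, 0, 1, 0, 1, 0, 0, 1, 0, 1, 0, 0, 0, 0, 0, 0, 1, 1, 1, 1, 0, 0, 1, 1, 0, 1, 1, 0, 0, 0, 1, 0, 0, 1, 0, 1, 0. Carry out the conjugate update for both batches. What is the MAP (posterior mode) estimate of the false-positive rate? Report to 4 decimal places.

The Beta prior is conjugate to a Binomial/Bernoulli likelihood; the update adds successes to α and failures to β.
After batch 1: Beta(11.2+12, 9.3+3) = Beta(23.2, 12.3).
After batch 2: Beta(23.2+18, 12.3+22) = Beta(41.2, 34.3).
Mode of Beta(a,b) for a,b>1 is (a−1)/(a+b−2) = 40.2/73.5 = 0.5469.

0.5469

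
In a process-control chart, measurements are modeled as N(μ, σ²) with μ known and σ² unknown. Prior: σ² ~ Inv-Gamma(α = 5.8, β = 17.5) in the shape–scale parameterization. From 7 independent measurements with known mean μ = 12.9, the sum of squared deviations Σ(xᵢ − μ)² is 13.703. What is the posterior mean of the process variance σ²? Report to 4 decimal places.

With known mean μ and an Inverse-Gamma(α, β) prior on σ², the Normal likelihood is conjugate: posterior is Inv-Gamma(α + n/2, β + Σ(xᵢ−μ)²/2).
Posterior: Inv-Gamma(5.8 + 7/2, 17.5 + 13.703/2) = Inv-Gamma(9.30, 24.3515).
E[σ²|data] = β/(α−1) = 24.3515/8.30 = 2.9339.

2.9339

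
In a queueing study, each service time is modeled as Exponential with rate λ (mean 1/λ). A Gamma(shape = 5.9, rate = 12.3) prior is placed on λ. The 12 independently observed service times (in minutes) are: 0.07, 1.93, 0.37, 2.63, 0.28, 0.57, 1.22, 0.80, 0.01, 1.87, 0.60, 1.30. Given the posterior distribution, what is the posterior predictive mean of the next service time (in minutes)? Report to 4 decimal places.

1.4172

With a Gamma(shape α, rate β) prior on the exponential rate λ, the posterior after n observations with total T = Σxᵢ is Gamma(α+n, β+T).
Sum of observations T = 11.65 minutes; n = 12.
Posterior: Gamma(5.9+12, 12.3+11.65) = Gamma(17.9, 23.95).
The predictive distribution for the next observation is Lomax; its mean is β/(α−1) = 23.95/16.9 = 1.4172.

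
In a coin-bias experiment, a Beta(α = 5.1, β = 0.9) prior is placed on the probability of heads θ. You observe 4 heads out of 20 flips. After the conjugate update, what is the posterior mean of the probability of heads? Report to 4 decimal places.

The Beta prior is conjugate to a Binomial/Bernoulli likelihood; the update adds successes to α and failures to β.
Posterior: Beta(α+k, β+n−k) = Beta(5.1+4, 0.9+16) = Beta(9.1, 16.9).
Posterior mean = α/(α+β) = 9.1/26.0 = 0.3500.

0.3500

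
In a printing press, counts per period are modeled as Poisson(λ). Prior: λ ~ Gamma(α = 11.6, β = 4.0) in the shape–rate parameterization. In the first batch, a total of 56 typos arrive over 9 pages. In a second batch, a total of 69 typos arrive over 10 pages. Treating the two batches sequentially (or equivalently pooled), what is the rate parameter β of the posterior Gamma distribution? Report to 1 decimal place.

23.0

With a Gamma(shape α, rate β) prior, the Poisson likelihood is conjugate: the posterior is Gamma(α + ΣXᵢ, β + n).
After batch 1: Gamma(α+S, β+n) = Gamma(11.6+56, 4.0+9) = Gamma(67.6, 13.0).
After batch 2: Gamma(α+S, β+n) = Gamma(67.6+69, 13.0+10) = Gamma(136.6, 23.0).
Posterior β = 23.0.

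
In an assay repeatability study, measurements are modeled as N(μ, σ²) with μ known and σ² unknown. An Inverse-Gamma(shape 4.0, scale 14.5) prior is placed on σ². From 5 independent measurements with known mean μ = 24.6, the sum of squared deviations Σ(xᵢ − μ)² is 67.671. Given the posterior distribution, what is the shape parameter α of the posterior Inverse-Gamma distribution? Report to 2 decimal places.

6.50

With known mean μ and an Inverse-Gamma(α, β) prior on σ², the Normal likelihood is conjugate: posterior is Inv-Gamma(α + n/2, β + Σ(xᵢ−μ)²/2).
Posterior: Inv-Gamma(4.0 + 5/2, 14.5 + 67.671/2) = Inv-Gamma(6.50, 48.3355).
Posterior α = 6.50.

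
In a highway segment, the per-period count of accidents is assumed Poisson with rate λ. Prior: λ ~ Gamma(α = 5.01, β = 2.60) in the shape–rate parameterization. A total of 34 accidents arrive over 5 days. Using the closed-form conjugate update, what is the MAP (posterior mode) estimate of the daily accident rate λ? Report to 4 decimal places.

5.0013

With a Gamma(shape α, rate β) prior, the Poisson likelihood is conjugate: the posterior is Gamma(α + ΣXᵢ, β + n).
Posterior: Gamma(α+S, β+n) = Gamma(5.01+34, 2.60+5) = Gamma(39.01, 7.60).
Mode of Gamma(α,β) for α≥1 is (α−1)/β = 38.01/7.60 = 5.0013.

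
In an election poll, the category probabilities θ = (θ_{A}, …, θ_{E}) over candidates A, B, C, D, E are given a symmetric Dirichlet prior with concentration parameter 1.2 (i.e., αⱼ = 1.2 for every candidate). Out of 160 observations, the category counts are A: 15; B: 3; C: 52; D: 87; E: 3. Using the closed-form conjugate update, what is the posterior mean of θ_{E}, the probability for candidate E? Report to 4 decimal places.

The Dirichlet prior is conjugate to the Multinomial likelihood: each posterior αⱼ = prior αⱼ + observed count nⱼ.
Posterior concentration: (16.2, 4.2, 53.2, 88.2, 4.2), total = 166.0.
E[θ_{E}|data] = α_{E}/Σα = 4.2/166.0 = 0.0253.

0.0253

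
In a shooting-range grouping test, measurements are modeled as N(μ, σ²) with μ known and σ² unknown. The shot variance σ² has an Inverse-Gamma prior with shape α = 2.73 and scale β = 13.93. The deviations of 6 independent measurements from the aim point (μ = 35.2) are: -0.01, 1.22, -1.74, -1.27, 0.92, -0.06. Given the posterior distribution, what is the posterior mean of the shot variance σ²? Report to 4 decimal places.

3.6828

With known mean μ and an Inverse-Gamma(α, β) prior on σ², the Normal likelihood is conjugate: posterior is Inv-Gamma(α + n/2, β + Σ(xᵢ−μ)²/2).
Σ(xᵢ−μ)² = (-0.01)² + (1.22)² + (-1.74)² + (-1.27)² + (0.92)² + (-0.06)² = 6.9790.
Posterior: Inv-Gamma(2.73 + 6/2, 13.93 + 6.9790/2) = Inv-Gamma(5.73, 17.41950).
E[σ²|data] = β/(α−1) = 17.41950/4.73 = 3.6828.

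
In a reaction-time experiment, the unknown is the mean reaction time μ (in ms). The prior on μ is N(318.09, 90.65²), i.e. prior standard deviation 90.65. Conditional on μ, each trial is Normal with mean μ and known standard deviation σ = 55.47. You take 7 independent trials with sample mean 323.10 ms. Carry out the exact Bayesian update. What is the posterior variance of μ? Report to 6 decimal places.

For Normal data with known variance σ², a Normal(μ₀, σ₀²) prior on μ is conjugate. Posterior precision = 1/σ₀² + n/σ²; posterior mean is the precision-weighted average of μ₀ and x̄.
σ₀² = 90.65² = 8217.4225, σ² = 55.47² = 3076.9209; σ² + n·σ₀² = 3076.9209 + 7·8217.4225 = 60598.8784.
Posterior precision = 1/σ₀² + n/σ² = 1/8217.4225 + 7/3076.9209 = (σ² + n·σ₀²)/(σ₀²σ²) = 60598.8784/(8217.4225·3076.9209); posterior variance σₙ² = σ₀²σ²/(σ² + n·σ₀²) = 8217.4225·3076.9209/60598.8784 = 417.241370.

417.241370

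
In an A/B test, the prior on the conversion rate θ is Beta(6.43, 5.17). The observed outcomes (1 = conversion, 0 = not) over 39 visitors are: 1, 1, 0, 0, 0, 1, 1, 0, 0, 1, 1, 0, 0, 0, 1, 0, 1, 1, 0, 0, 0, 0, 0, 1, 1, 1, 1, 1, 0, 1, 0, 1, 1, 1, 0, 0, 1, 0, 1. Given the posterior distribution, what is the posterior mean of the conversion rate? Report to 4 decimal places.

0.5223

The Beta prior is conjugate to a Binomial/Bernoulli likelihood; the update adds successes to α and failures to β.
Posterior: Beta(α+k, β+n−k) = Beta(6.43+20, 5.17+19) = Beta(26.43, 24.17).
Posterior mean = α/(α+β) = 26.43/50.60 = 0.5223.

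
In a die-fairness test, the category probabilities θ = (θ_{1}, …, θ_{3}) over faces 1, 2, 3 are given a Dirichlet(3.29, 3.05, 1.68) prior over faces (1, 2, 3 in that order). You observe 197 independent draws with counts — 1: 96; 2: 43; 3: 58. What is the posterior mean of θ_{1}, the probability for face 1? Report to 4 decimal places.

The Dirichlet prior is conjugate to the Multinomial likelihood: each posterior αⱼ = prior αⱼ + observed count nⱼ.
Posterior concentration: (99.29, 46.05, 59.68), total = 205.02.
E[θ_{1}|data] = α_{1}/Σα = 99.29/205.02 = 0.4843.

0.4843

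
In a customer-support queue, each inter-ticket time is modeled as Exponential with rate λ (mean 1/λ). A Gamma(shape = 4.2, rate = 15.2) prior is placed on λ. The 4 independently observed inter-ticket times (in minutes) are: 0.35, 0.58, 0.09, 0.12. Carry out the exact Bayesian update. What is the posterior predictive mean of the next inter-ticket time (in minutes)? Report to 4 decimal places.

2.2694

With a Gamma(shape α, rate β) prior on the exponential rate λ, the posterior after n observations with total T = Σxᵢ is Gamma(α+n, β+T).
Sum of observations T = 1.14 minutes; n = 4.
Posterior: Gamma(4.2+4, 15.2+1.14) = Gamma(8.2, 16.34).
The predictive distribution for the next observation is Lomax; its mean is β/(α−1) = 16.34/7.2 = 2.2694.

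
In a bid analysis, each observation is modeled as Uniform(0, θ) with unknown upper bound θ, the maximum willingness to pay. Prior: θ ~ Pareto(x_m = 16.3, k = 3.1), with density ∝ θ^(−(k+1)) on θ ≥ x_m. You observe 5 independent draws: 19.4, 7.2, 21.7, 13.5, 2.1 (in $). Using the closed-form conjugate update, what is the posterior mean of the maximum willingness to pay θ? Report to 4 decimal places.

A Pareto(scale x_m, shape k) prior on the upper bound θ of Uniform(0, θ) is conjugate: posterior is Pareto(max(x_m, max xᵢ), k + n).
Sample maximum = 21.7; prior scale x_m = 16.3 → posterior scale = max = 21.7.
Posterior shape = 3.1 + 5 = 8.1.
E[θ|data] = k·x_m/(k−1) = 8.1·21.7/7.1 = 24.7563.

24.7563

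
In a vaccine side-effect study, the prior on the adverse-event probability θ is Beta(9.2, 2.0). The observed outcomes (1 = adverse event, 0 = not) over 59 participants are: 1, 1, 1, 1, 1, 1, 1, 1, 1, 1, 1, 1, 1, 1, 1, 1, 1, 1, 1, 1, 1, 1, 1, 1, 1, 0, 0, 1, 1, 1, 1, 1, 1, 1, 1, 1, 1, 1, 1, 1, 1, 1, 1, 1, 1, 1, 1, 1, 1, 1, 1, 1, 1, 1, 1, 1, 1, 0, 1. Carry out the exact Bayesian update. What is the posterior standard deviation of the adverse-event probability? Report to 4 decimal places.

The Beta prior is conjugate to a Binomial/Bernoulli likelihood; the update adds successes to α and failures to β.
Posterior: Beta(α+k, β+n−k) = Beta(9.2+56, 2.0+3) = Beta(65.2, 5.0).
Var = αβ/((α+β)²(α+β+1)) = 65.2·5.0/(70.2²·71.2) = 0.00092910; SD = √0.00092910 = 0.0305.

0.0305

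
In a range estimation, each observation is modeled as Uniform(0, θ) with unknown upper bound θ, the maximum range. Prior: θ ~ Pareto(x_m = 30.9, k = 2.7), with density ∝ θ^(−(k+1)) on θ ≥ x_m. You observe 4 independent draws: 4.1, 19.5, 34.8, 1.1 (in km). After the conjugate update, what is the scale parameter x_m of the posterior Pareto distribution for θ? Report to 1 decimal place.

34.8

A Pareto(scale x_m, shape k) prior on the upper bound θ of Uniform(0, θ) is conjugate: posterior is Pareto(max(x_m, max xᵢ), k + n).
Sample maximum = 34.8; prior scale x_m = 30.9 → posterior scale = max = 34.8.
Posterior shape = 2.7 + 4 = 6.7.
Posterior scale x_m = 34.8.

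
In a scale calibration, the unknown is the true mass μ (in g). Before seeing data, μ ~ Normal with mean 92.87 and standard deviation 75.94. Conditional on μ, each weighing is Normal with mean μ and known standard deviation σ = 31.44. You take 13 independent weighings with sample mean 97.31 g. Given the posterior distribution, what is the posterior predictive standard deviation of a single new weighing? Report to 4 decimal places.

32.6117

For Normal data with known variance σ², a Normal(μ₀, σ₀²) prior on μ is conjugate. Posterior precision = 1/σ₀² + n/σ²; posterior mean is the precision-weighted average of μ₀ and x̄.
σ₀² = 75.94² = 5766.8836, σ² = 31.44² = 988.4736; σ² + n·σ₀² = 988.4736 + 13·5766.8836 = 75957.9604.
Posterior precision = 1/σ₀² + n/σ² = 1/5766.8836 + 13/988.4736 = (σ² + n·σ₀²)/(σ₀²σ²) = 75957.9604/(5766.8836·988.4736); posterior variance σₙ² = σ₀²σ²/(σ² + n·σ₀²) = 5766.8836·988.4736/75957.9604 = 75.046936.
Predictive variance for one new observation = σₙ² + σ² = 5766.8836·988.4736/75957.9604 + 988.4736 = σ²·(σ₀² + 75957.9604)/75957.9604 = 988.4736·81724.844/75957.9604 = 1063.520536; SD = √(988.4736·81724.844/75957.9604) = 32.6117.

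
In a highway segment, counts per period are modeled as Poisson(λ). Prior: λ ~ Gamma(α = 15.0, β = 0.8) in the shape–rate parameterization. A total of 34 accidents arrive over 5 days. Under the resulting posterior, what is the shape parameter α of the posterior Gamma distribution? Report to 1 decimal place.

With a Gamma(shape α, rate β) prior, the Poisson likelihood is conjugate: the posterior is Gamma(α + ΣXᵢ, β + n).
Posterior: Gamma(α+S, β+n) = Gamma(15.0+34, 0.8+5) = Gamma(49.0, 5.8).
Posterior α = 49.0.

49.0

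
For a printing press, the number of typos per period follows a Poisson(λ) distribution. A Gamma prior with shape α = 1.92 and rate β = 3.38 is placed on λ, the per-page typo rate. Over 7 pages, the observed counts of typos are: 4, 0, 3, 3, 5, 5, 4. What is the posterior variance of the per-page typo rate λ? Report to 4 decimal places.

With a Gamma(shape α, rate β) prior, the Poisson likelihood is conjugate: the posterior is Gamma(α + ΣXᵢ, β + n).
Sum of counts S = 24 over n = 7 pages.
Posterior: Gamma(α+S, β+n) = Gamma(1.92+24, 3.38+7) = Gamma(25.92, 10.38).
Var = α/β² = 25.92/10.38² = 0.2406.

0.2406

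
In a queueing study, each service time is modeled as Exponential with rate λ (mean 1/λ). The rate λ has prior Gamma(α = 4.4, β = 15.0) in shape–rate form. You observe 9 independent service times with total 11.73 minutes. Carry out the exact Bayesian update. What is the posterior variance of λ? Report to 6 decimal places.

0.018755

With a Gamma(shape α, rate β) prior on the exponential rate λ, the posterior after n observations with total T = Σxᵢ is Gamma(α+n, β+T).
Posterior: Gamma(4.4+9, 15.0+11.73) = Gamma(13.4, 26.73).
Var = α/β² = 0.018755.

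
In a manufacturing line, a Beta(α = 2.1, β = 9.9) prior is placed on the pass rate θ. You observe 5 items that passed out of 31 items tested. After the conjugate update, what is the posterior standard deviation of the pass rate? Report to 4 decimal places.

0.0560

The Beta prior is conjugate to a Binomial/Bernoulli likelihood; the update adds successes to α and failures to β.
Posterior: Beta(α+k, β+n−k) = Beta(2.1+5, 9.9+26) = Beta(7.1, 35.9).
Var = αβ/((α+β)²(α+β+1)) = 7.1·35.9/(43.0²·44.0) = 0.00313302; SD = √0.00313302 = 0.0560.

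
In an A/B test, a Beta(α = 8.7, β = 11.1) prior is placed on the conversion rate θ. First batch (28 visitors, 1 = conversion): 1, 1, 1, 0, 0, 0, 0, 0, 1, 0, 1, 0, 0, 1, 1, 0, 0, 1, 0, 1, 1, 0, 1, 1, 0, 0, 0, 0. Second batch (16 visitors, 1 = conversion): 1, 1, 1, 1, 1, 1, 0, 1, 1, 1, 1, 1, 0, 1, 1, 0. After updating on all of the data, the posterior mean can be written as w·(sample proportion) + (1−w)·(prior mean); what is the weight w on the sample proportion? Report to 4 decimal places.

The Beta prior is conjugate to a Binomial/Bernoulli likelihood; the update adds successes to α and failures to β.
Total number of visitors: n = 28 + 16 = 44.
Posterior mean = (α₀+k)/(α₀+β₀+n) = [n/(α₀+β₀+n)]·(k/n) + [(α₀+β₀)/(α₀+β₀+n)]·α₀/(α₀+β₀), so only n and the prior enter the weight.
The weight on the data is w = n/(α₀+β₀+n) = 44/(8.7+11.1+44) = 44/63.8 = 0.6897.

0.6897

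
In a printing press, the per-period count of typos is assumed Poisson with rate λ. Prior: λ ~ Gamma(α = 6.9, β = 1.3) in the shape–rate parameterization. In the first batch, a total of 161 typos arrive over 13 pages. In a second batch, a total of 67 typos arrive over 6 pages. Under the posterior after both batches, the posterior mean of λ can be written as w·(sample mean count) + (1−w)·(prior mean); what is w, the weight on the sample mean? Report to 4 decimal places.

With a Gamma(shape α, rate β) prior, the Poisson likelihood is conjugate: the posterior is Gamma(α + ΣXᵢ, β + n).
Total number of pages: n = 13 + 6 = 19.
Posterior mean = (α₀+S)/(β₀+n) = [n/(β₀+n)]·(S/n) + [β₀/(β₀+n)]·(α₀/β₀), so only n and β₀ enter the weight.
Weight on data w = n/(β₀+n) = 19/(1.3+19) = 19/20.3 = 0.9360.

0.9360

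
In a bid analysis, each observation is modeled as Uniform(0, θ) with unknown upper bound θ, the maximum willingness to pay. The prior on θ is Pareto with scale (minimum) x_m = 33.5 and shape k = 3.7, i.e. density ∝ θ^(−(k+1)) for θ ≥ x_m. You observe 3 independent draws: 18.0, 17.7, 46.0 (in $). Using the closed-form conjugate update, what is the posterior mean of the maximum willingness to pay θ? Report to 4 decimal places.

54.0702

A Pareto(scale x_m, shape k) prior on the upper bound θ of Uniform(0, θ) is conjugate: posterior is Pareto(max(x_m, max xᵢ), k + n).
Sample maximum = 46.0; prior scale x_m = 33.5 → posterior scale = max = 46.0.
Posterior shape = 3.7 + 3 = 6.7.
E[θ|data] = k·x_m/(k−1) = 6.7·46.0/5.7 = 54.0702.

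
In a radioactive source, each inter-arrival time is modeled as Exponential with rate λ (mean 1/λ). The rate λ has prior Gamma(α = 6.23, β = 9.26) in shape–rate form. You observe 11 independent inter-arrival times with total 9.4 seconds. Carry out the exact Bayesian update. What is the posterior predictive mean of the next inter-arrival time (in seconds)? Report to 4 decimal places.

1.1497

With a Gamma(shape α, rate β) prior on the exponential rate λ, the posterior after n observations with total T = Σxᵢ is Gamma(α+n, β+T).
Posterior: Gamma(6.23+11, 9.26+9.4) = Gamma(17.23, 18.66).
The predictive distribution for the next observation is Lomax; its mean is β/(α−1) = 18.66/16.23 = 1.1497.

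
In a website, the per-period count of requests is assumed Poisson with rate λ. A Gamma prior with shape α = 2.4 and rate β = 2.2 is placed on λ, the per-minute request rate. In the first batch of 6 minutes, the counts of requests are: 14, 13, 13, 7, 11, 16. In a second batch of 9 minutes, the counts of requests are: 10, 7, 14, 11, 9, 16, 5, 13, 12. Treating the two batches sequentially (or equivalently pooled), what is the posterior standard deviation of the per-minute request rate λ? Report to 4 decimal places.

0.7656

With a Gamma(shape α, rate β) prior, the Poisson likelihood is conjugate: the posterior is Gamma(α + ΣXᵢ, β + n).
Batch 1: sum of counts S = 74 over n = 6 minutes.
After batch 1: Gamma(α+S, β+n) = Gamma(2.4+74, 2.2+6) = Gamma(76.4, 8.2).
Batch 2: sum of counts S = 97 over n = 9 minutes.
After batch 2: Gamma(α+S, β+n) = Gamma(76.4+97, 8.2+9) = Gamma(173.4, 17.2).
SD = √α/β = √173.4/17.2 = 0.7656.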